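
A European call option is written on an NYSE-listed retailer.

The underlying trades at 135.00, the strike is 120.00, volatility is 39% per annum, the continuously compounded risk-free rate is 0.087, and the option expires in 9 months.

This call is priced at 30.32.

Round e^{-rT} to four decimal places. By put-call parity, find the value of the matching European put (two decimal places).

7.74

exp(−rT) = exp(−0.087·0.75) = 0.9368
Put-call parity: C − P = S − K·e^(−rT) = 135 − 120·0.9368 = 135 − 112.4160 = 22.5840
P = C − (C − P) = 30.32 − (22.5840) = 7.7360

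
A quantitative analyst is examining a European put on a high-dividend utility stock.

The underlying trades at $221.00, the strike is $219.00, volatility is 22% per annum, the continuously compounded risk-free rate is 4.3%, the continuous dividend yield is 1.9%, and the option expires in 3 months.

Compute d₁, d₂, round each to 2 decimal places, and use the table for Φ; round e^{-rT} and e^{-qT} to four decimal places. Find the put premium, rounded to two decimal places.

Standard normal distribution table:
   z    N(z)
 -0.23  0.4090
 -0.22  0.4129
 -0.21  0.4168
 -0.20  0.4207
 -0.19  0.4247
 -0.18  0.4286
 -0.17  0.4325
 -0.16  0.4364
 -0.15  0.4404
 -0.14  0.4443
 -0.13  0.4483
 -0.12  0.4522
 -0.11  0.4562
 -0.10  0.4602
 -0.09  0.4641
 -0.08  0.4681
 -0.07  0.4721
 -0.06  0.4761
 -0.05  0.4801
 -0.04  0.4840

$8.00

T = 0.25;  σ√T = 0.1100
d₁ = [ln(221/219) + (0.043 − 0.019 + 0.22²/2)·0.25] / 0.1100 = [0.0091 + 0.0120] / 0.1100 = 0.1922 → 0.19
d₂ = d₁ − σ√T = 0.1922 − 0.1100 = 0.0822 → 0.08
e^(−qT) = e^(−0.019·0.25) = 0.9953;  e^(−rT) = e^(−0.043·0.25) = 0.9893
N(−d₂) = N(-0.08) = 0.4681;  N(−d₁) = N(-0.19) = 0.4247
P = 219·0.9893·0.4681 − 221·0.9953·0.4247 = 101.4170 − 93.4176 = 7.9994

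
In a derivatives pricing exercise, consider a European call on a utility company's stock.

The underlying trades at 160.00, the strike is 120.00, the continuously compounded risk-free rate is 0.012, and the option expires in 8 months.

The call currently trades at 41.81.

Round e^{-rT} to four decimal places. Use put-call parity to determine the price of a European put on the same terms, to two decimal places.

0.85

exp(−rT) = exp(−0.012·0.6667) = 0.9920
Put-call parity: C − P = S − K·e^(−rT) = 160 − 120·0.9920 = 160 − 119.0400 = 40.9600
P = C − (C − P) = 41.81 − (40.9600) = 0.8500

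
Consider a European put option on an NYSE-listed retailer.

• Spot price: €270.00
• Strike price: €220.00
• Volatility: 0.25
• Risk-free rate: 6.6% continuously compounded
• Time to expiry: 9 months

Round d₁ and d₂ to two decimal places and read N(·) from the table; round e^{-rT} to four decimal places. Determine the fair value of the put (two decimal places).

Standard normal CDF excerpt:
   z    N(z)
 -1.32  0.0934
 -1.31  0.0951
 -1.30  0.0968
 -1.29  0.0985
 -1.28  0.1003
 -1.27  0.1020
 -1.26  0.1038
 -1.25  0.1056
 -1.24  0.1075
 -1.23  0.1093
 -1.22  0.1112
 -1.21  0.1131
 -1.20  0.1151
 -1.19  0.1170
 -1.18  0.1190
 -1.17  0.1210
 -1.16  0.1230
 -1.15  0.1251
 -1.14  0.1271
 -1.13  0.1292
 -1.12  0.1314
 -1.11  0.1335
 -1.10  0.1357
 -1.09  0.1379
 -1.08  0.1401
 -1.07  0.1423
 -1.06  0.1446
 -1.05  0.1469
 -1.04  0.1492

€2.71

σ√T = 0.25 × 0.8660 = 0.2165
d₁ = [ln(270/220) + (0.066 + ½·0.25²)·0.75] / (σ√T) = (0.2048 + 0.0729) / 0.2165 = 1.2828 → 1.28
d₂ = 1.2828 − 0.2165 = 1.0663 → 1.07
exp(−rT) = exp(−0.066·0.75) = 0.9517
N(−d₂) = N(-1.07) = 0.1423;  N(−d₁) = N(-1.28) = 0.1003
P = 220·0.9517·0.1423 − 270·0.1003 = 29.7939 − 27.0810 = 2.7129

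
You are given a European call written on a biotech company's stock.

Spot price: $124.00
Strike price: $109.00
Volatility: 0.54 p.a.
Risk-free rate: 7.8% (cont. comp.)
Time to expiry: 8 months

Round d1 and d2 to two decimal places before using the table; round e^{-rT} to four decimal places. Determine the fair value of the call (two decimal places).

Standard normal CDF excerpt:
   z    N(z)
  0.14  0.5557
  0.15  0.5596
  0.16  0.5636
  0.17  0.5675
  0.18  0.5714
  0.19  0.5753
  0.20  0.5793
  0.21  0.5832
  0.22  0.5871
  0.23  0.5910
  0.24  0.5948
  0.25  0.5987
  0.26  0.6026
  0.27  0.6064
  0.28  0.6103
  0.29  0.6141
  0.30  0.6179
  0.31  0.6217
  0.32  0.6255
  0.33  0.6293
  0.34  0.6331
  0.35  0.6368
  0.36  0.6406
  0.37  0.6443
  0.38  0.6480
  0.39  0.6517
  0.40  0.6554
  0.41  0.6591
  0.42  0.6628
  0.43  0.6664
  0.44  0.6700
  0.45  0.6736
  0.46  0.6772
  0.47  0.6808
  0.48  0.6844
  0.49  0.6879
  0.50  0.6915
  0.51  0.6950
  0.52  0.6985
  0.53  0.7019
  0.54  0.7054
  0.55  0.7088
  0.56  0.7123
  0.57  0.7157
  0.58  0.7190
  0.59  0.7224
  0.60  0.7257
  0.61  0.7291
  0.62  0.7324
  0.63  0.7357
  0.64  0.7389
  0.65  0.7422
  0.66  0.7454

$31.70

σ√T = 0.54·√0.6667 = 0.4409
d₁ = [ln(124/109) + (0.078 + ½·0.54²)·0.6667] / (σ√T) = (0.1289 + 0.1492) / 0.4409 = 0.6308 which rounds to 0.63
d₂ = 0.6308 − 0.4409 = 0.1899 which rounds to 0.19
e^(−rT) = e^(−0.078·0.6667) = 0.9493
C = 124·N(0.63) − 109·0.9493·N(0.19) = 124·0.7357 − 109·0.9493·0.5753 = 91.2268 − 59.5284 = 31.6984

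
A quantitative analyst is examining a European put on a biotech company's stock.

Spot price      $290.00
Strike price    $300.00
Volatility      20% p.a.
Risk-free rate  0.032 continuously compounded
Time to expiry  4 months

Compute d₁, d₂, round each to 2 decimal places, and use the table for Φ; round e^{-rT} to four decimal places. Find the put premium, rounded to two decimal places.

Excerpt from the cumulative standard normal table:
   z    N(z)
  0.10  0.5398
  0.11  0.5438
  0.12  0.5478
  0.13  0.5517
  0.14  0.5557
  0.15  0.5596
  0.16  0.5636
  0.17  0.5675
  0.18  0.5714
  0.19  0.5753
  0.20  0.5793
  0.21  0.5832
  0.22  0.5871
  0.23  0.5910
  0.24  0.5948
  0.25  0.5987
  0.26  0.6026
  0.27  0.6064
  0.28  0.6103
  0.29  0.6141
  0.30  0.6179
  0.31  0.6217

σ√T = 0.2 × 0.5774 = 0.1155
d₁ = [ln(290/300) + (0.032 + 0.2²/2)·0.3333] / 0.1155 = [-0.0339 + 0.0173] / 0.1155 = -0.1435 which rounds to -0.14
d₂ = d₁ − σ√T = -0.1435 − 0.1155 = -0.2590 which rounds to -0.26
exp(−rT) = exp(−0.032·0.3333) = 0.9894
P = 300·0.9894·N(0.26) − 290·N(0.14) = 300·0.9894·0.6026 − 290·0.5557 = 178.8637 − 161.1530 = 17.7107

$17.71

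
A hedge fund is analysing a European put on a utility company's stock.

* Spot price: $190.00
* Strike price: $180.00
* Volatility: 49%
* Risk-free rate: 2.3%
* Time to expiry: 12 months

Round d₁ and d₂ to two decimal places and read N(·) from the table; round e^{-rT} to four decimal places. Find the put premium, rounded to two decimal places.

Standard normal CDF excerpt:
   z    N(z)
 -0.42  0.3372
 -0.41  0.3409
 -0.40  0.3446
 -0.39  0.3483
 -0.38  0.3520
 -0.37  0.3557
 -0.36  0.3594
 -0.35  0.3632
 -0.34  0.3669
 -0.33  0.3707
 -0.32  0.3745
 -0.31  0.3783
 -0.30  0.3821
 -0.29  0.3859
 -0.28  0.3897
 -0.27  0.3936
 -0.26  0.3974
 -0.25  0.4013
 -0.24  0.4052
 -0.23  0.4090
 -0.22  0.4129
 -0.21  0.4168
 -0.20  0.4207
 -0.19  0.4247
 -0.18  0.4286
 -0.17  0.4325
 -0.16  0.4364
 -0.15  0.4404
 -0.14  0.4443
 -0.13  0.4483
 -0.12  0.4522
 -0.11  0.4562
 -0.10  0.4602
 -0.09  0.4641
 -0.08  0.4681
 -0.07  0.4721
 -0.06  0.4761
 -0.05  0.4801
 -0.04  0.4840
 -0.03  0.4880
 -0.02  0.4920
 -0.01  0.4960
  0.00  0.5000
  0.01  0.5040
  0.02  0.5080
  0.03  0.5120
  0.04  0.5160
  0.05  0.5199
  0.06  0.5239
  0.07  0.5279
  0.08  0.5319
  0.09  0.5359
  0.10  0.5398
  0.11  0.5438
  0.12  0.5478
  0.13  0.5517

T = 1;  σ√T = 0.4900
d₁ = [ln(190/180) + (0.023 + 0.49²/2)·1] / 0.4900 = [0.0541 + 0.1430] / 0.4900 = 0.4023 ≈ 0.40
d₂ = d₁ − σ√T = 0.4023 − 0.4900 = -0.0877 ≈ -0.09
exp(−rT) = exp(−0.023·1) = 0.9773
N(−d₂) = N(0.09) = 0.5359;  N(−d₁) = N(-0.40) = 0.3446
P = 180·0.9773·0.5359 − 190·0.3446 = 94.2723 − 65.4740 = 28.7983

$28.80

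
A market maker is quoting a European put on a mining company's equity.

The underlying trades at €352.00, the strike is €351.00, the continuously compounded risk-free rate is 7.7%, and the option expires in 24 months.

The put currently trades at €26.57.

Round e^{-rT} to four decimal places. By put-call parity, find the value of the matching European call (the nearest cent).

exp(−rT) = exp(−0.077·2) = 0.8573
Put-call parity: C − P = S − K·e^(−rT) = 352 − 351·0.8573 = 352 − 300.9123 = 51.0877
C = P + (C − P) = 26.57 + (51.0877) = 77.6577

€77.66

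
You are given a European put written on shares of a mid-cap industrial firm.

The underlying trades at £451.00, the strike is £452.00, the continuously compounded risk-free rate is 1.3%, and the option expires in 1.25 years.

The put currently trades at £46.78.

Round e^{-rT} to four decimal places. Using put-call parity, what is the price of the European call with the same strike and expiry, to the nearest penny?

£53.06

exp(−rT) = exp(−0.013·1.25) = 0.9839
Put-call parity: C − P = S − K·e^(−rT) = 451 − 452·0.9839 = 451 − 444.7228 = 6.2772
C = P + (C − P) = 46.78 + (6.2772) = 53.0572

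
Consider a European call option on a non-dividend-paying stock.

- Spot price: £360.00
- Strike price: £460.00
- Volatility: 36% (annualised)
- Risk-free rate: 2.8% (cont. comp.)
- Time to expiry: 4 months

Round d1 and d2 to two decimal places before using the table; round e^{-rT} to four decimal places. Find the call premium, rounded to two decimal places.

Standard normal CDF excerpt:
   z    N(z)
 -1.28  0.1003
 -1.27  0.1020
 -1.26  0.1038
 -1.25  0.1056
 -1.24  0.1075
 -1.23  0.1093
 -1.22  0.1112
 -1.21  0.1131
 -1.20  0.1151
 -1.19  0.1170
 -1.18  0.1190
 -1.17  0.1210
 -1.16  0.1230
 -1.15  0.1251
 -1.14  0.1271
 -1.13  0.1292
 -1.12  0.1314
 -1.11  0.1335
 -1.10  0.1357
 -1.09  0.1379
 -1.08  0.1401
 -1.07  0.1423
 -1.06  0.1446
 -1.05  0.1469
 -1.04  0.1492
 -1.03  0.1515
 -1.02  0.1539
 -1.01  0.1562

σ√T = 0.36·√0.3333 = 0.2078
d₁ = [ln(360/460) + (0.028 + 0.36²/2)·0.3333] / 0.2078 = [-0.2451 + 0.0309] / 0.2078 = -1.0305 → -1.03
d₂ = d₁ − σ√T = -1.0305 − 0.2078 = -1.2384 → -1.24
exp(−rT) = exp(−0.028·0.3333) = 0.9907
N(d₁) = N(-1.03) = 0.1515;  N(d₂) = N(-1.24) = 0.1075
C = 360·0.1515 − 460·0.9907·0.1075 = 54.5400 − 48.9901 = 5.5499

£5.55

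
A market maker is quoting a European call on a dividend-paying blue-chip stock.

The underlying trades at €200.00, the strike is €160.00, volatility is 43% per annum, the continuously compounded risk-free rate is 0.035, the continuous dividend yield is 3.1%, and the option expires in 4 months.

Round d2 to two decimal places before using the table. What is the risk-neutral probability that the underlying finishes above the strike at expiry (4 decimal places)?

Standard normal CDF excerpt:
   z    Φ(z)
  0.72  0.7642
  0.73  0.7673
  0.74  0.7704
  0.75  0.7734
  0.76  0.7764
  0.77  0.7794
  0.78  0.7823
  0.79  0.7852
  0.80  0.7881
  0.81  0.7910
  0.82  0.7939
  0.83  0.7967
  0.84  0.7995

σ√T = 0.43 × 0.5774 = 0.2483
d₁ = [ln(200/160) + (0.035 − 0.031 + 0.43²/2)·0.3333] / 0.2483 = [0.2231 + 0.0321] / 0.2483 = 1.0283 ≈ 1.03
d₂ = d₁ − σ√T = 1.0283 − 0.2483 = 0.7801 ≈ 0.78
Pr(exercise) under Q = N(d₂) = 0.7823

0.7823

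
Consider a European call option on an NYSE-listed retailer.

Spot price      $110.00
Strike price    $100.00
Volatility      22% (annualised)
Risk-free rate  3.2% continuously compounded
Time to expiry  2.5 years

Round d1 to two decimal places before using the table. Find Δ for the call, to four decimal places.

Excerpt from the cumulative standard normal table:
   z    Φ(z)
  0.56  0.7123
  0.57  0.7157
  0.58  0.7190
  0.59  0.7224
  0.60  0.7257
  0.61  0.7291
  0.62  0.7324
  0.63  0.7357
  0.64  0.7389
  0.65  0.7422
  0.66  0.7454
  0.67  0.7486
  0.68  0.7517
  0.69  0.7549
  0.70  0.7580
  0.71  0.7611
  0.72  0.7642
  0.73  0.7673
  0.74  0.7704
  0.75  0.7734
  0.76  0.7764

0.7517

σ√T = 0.22·√2.5 = 0.3479
d₁ = [ln(110/100) + (0.032 + 0.22²/2)·2.5] / 0.3479 = [0.0953 + 0.1405] / 0.3479 = 0.6779 → 0.68
N(d₁) = N(0.68) = 0.7517
Δ_call = N(d₁) = 0.7517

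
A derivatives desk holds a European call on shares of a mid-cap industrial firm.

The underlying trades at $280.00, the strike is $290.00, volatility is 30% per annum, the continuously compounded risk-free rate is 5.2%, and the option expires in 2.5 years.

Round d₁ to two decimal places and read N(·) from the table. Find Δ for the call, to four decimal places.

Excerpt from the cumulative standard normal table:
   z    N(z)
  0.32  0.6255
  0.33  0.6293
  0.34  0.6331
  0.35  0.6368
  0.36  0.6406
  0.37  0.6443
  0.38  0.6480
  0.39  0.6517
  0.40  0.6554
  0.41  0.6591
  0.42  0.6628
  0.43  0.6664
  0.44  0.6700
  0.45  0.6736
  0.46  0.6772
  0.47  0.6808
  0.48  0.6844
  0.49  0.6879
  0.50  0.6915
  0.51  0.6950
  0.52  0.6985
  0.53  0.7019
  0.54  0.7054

0.6700

T = 2.5;  σ√T = 0.4743
d₁ = [ln(280/290) + (0.052 + 0.3²/2)·2.5] / 0.4743 = [-0.0351 + 0.2425] / 0.4743 = 0.4373 which rounds to 0.44
N(d₁) = N(0.44) = 0.6700
Δ_call = N(d₁) = 0.6700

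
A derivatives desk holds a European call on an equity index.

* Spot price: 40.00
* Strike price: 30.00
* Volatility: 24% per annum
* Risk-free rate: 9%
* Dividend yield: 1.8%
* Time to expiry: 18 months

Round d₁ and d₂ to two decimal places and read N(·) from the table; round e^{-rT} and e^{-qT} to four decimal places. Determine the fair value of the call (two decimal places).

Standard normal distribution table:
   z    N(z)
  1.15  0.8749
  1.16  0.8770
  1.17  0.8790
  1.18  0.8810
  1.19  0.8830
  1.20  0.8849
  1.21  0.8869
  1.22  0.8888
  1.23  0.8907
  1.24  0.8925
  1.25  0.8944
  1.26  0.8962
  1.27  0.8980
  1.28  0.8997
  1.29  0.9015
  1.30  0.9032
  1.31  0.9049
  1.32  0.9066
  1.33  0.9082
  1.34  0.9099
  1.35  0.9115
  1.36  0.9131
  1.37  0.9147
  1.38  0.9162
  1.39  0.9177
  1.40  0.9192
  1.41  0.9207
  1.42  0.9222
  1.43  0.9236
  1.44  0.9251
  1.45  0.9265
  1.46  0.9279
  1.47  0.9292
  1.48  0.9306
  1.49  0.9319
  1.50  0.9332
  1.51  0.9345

13.09

σ√T = 0.24 × 1.2247 = 0.2939
d₁ = [ln(40/30) + (0.09 − 0.018 + 0.24²/2)·1.5] / 0.2939 = [0.2877 + 0.1512] / 0.2939 = 1.4931 ⇒ 1.49
d₂ = d₁ − σ√T = 1.4931 − 0.2939 = 1.1992 ⇒ 1.20
e^(−qT) = e^(−0.018·1.5) = 0.9734;  e^(−rT) = e^(−0.09·1.5) = 0.8737
N(d₁) = N(1.49) = 0.9319;  N(d₂) = N(1.20) = 0.8849
C = 40·0.9734·0.9319 − 30·0.8737·0.8849 = 36.2845 − 23.1941 = 13.0903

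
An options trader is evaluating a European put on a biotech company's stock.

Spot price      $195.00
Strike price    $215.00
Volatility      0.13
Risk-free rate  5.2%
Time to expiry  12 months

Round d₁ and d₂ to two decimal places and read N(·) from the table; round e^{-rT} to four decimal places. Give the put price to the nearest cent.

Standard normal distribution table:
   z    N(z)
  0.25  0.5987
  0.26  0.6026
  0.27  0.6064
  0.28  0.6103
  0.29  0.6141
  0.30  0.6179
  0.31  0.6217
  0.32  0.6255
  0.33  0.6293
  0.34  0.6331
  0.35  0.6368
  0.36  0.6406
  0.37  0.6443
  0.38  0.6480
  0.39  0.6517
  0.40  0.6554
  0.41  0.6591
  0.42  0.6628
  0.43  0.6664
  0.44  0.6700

$15.53

σ√T = 0.13·√1 = 0.1300
ln(S/K) + (r + σ²/2)T = ln(195/215) + (0.052 + 0.13²/2)·1 = -0.0976 + 0.0604 = -0.0372
d₁ = -0.0372 / 0.1300 = -0.2861 ≈ -0.29
d₂ = d₁ − σ√T = -0.2861 − 0.1300 = -0.4161 ≈ -0.42
exp(−rT) = exp(−0.052·1) = 0.9493
N(−d₂) = N(0.42) = 0.6628;  N(−d₁) = N(0.29) = 0.6141
P = 215·0.9493·0.6628 − 195·0.6141 = 135.2771 − 119.7495 = 15.5276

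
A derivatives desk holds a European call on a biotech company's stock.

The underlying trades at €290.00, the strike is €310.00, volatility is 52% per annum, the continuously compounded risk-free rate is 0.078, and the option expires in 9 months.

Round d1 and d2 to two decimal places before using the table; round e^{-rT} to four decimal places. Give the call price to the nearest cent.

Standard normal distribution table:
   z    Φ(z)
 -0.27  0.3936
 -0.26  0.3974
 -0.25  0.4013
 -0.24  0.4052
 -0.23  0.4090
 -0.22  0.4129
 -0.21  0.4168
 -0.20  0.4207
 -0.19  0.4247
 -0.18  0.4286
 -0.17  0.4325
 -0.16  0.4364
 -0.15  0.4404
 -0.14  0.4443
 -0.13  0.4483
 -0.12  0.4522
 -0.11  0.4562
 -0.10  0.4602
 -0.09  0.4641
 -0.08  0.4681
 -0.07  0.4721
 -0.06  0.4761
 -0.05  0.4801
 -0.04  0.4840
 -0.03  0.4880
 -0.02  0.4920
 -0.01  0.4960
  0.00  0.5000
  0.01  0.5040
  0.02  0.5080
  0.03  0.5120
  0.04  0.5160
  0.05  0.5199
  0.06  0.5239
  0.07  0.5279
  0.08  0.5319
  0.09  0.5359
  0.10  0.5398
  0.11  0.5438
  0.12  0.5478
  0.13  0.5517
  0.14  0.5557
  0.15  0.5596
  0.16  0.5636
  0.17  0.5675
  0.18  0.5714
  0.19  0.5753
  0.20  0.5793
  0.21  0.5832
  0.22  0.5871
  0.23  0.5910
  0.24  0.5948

T = 0.75;  σ√T = 0.4503
d₁ = [ln(290/310) + (0.078 + 0.52²/2)·0.75] / 0.4503 = [-0.0667 + 0.1599] / 0.4503 = 0.2070 ⇒ 0.21
d₂ = d₁ − σ√T = 0.2070 − 0.4503 = -0.2434 ⇒ -0.24
exp(−rT) = exp(−0.078·0.75) = 0.9432
C = 290·N(0.21) − 310·0.9432·N(-0.24) = 290·0.5832 − 310·0.9432·0.4052 = 169.1280 − 118.4772 = 50.6508

€50.65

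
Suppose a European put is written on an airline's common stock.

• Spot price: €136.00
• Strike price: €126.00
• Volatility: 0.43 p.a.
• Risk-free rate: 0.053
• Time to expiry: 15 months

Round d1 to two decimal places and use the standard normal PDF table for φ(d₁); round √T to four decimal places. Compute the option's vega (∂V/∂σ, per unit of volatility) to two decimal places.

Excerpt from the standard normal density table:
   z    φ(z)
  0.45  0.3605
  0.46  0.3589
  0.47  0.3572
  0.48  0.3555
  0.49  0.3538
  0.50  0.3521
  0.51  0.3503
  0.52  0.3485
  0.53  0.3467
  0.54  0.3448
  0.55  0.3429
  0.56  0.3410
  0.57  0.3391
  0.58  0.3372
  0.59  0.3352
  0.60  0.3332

52.43

σ√T = 0.43 × 1.1180 = 0.4808
d₁ = [ln(136/126) + (0.053 + 0.43²/2)·1.25] / 0.4808 = [0.0764 + 0.1818] / 0.4808 = 0.5370 ⇒ 0.54
√T = √1.25 = 1.1180
φ(d₁) = φ(0.54) = 0.3448
vega = S·φ(d₁)·√T = 136·0.3448·1.1180 = 52.4262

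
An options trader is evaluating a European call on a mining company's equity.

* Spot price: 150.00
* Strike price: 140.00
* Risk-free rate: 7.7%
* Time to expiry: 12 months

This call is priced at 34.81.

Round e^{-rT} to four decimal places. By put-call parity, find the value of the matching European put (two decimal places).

exp(−rT) = exp(−0.077·1) = 0.9259
Put-call parity: C − P = S − K·e^(−rT) = 150 − 140·0.9259 = 150 − 129.6260 = 20.3740
P = C − (C − P) = 34.81 − (20.3740) = 14.4360

14.44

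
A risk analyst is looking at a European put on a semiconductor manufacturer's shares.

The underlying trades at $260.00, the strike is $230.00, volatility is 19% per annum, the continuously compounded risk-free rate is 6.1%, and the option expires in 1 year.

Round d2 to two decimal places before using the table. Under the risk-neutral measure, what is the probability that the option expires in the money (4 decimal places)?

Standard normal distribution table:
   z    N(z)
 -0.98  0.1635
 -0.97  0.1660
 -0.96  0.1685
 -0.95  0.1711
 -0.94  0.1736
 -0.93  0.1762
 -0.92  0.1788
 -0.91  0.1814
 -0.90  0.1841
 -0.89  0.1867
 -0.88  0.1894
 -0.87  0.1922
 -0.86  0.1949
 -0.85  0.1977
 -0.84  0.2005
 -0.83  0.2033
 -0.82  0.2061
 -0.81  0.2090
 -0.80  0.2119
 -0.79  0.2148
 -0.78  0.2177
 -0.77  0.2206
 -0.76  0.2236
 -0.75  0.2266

0.1922

T = 1;  σ√T = 0.1900
d₁ = [ln(260/230) + (0.061 + 0.19²/2)·1] / 0.1900 = [0.1226 + 0.0790] / 0.1900 = 1.0613 ≈ 1.06
d₂ = d₁ − σ√T = 1.0613 − 0.1900 = 0.8713 ≈ 0.87
Risk-neutral Pr[S_T < K] = N(−d₂) = N(-0.87) = 0.1922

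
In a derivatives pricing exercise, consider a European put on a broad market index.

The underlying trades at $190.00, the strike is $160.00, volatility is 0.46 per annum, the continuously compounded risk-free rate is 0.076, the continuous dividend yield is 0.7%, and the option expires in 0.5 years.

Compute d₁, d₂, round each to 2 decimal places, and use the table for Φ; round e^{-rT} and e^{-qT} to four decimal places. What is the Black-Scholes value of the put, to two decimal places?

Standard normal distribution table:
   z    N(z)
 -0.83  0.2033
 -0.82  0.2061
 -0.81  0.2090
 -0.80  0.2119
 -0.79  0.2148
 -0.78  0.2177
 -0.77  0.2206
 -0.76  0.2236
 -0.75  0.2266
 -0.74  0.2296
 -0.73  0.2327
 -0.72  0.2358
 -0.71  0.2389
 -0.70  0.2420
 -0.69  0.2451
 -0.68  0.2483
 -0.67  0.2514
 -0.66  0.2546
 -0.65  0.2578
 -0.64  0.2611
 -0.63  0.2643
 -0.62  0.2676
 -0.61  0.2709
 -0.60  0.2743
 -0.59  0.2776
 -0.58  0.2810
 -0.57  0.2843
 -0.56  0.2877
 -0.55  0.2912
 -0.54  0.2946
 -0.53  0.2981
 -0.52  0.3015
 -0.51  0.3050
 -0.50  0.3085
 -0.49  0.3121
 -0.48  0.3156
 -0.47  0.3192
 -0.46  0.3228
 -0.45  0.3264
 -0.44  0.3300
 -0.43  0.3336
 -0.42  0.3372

$9.05

T = 0.5;  σ√T = 0.3253
ln(S/K) + (r − q + σ²/2)T = ln(190/160) + (0.076 − 0.007 + 0.46²/2)·0.5 = 0.1719 + 0.0874 = 0.2593
d₁ = 0.2593 / 0.3253 = 0.7970 ≈ 0.80
d₂ = d₁ − σ√T = 0.7970 − 0.3253 = 0.4718 ≈ 0.47
e^(−qT) = e^(−0.007·0.5) = 0.9965;  e^(−rT) = e^(−0.076·0.5) = 0.9627
N(−d₂) = N(-0.47) = 0.3192;  N(−d₁) = N(-0.80) = 0.2119
P = 160·0.9627·0.3192 − 190·0.9965·0.2119 = 49.1670 − 40.1201 = 9.0469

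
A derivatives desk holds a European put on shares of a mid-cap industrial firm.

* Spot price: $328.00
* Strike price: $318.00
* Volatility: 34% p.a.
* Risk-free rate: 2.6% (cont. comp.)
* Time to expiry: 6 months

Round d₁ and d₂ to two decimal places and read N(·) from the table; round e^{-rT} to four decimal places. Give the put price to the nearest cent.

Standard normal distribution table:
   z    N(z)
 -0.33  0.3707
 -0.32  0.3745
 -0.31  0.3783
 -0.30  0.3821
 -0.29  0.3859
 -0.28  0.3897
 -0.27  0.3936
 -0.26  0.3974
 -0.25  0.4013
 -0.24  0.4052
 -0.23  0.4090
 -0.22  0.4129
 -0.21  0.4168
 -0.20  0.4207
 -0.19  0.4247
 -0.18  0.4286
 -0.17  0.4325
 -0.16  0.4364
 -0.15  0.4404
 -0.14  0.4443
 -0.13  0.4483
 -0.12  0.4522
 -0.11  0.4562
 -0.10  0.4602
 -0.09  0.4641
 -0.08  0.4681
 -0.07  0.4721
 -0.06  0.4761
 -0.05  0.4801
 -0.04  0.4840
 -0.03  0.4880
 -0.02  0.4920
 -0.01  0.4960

σ√T = 0.34·√0.5 = 0.2404
d₁ = [ln(328/318) + (0.026 + 0.34²/2)·0.5] / 0.2404 = [0.0310 + 0.0419] / 0.2404 = 0.3031 ≈ 0.30
d₂ = d₁ − σ√T = 0.3031 − 0.2404 = 0.0627 ≈ 0.06
exp(−rT) = exp(−0.026·0.5) = 0.9871
P = 318·0.9871·N(-0.06) − 328·N(-0.30) = 318·0.9871·0.4761 − 328·0.3821 = 149.4467 − 125.3288 = 24.1179

$24.12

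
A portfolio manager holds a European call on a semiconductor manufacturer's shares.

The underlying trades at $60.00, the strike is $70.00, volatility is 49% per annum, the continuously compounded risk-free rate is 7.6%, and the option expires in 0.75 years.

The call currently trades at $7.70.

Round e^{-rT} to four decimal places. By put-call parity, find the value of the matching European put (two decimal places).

exp(−rT) = exp(−0.076·0.75) = 0.9446
Put-call parity: C − P = S − K·e^(−rT) = 60 − 70·0.9446 = 60 − 66.1220 = -6.1220
P = C − (C − P) = 7.70 − (-6.1220) = 13.8220

$13.82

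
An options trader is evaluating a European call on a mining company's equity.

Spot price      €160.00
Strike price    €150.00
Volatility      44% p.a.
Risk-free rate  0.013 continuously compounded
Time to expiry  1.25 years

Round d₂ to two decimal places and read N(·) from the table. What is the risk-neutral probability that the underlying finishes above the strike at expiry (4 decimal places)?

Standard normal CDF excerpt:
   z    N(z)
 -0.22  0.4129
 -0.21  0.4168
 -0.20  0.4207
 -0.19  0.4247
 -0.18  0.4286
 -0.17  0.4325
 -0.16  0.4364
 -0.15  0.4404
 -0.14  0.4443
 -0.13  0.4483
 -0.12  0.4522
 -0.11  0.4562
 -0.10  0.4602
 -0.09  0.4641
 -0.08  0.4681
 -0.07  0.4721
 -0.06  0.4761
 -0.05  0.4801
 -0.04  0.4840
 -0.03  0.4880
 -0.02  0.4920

σ√T = 0.44 × 1.1180 = 0.4919
d₁ = [ln(160/150) + (0.013 + ½·0.44²)·1.25] / (σ√T) = (0.0645 + 0.1372) / 0.4919 = 0.4102 ⇒ 0.41
d₂ = 0.4102 − 0.4919 = -0.0817 ⇒ -0.08
Risk-neutral Pr[S_T > K] = N(d₂) = N(-0.08) = 0.4681

0.4681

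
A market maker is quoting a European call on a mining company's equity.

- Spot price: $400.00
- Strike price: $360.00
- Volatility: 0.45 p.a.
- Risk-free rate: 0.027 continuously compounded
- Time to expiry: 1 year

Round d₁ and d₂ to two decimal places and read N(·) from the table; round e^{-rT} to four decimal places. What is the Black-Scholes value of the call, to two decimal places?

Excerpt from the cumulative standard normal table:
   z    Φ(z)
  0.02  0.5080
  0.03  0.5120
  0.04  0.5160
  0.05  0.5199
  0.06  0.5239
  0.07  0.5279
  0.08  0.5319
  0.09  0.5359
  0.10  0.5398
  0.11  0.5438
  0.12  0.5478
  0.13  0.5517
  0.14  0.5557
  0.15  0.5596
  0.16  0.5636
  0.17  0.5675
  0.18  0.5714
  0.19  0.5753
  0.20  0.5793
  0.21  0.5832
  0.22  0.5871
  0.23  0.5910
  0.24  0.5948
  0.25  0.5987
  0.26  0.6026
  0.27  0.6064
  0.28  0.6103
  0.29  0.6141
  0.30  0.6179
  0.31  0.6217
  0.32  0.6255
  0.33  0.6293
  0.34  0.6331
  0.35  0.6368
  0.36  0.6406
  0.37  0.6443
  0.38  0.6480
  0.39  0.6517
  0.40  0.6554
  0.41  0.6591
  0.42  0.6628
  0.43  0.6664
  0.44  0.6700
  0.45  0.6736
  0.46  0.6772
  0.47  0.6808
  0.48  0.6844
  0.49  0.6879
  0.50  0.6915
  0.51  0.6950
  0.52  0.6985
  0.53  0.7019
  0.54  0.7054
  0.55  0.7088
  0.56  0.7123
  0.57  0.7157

$94.41

σ√T = 0.45·√1 = 0.4500
d₁ = [ln(400/360) + (0.027 + ½·0.45²)·1] / (σ√T) = (0.1054 + 0.1283) / 0.4500 = 0.5191 which rounds to 0.52
d₂ = 0.5191 − 0.4500 = 0.0691 which rounds to 0.07
e^(−rT) = e^(−0.027·1) = 0.9734
N(d₁) = N(0.52) = 0.6985;  N(d₂) = N(0.07) = 0.5279
C = 400·0.6985 − 360·0.9734·0.5279 = 279.4000 − 184.9888 = 94.4112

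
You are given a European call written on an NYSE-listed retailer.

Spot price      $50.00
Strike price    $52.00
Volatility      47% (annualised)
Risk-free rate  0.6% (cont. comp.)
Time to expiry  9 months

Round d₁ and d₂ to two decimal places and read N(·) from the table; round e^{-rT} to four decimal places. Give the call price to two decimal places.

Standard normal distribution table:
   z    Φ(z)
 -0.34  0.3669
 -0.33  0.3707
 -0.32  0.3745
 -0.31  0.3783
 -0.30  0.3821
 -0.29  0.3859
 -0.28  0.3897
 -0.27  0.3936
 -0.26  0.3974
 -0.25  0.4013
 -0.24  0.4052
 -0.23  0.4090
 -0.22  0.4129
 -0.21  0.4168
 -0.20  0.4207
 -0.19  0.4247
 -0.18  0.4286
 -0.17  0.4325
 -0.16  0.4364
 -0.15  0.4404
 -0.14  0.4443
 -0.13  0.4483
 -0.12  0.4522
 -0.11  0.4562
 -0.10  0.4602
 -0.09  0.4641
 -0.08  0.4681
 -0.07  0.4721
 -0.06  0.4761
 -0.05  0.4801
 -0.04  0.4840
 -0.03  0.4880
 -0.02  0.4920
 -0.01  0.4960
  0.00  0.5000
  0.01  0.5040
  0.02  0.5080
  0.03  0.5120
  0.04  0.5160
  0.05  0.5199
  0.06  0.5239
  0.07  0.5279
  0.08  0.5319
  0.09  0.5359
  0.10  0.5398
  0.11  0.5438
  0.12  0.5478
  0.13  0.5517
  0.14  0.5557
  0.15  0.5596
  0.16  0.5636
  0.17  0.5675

$7.41

σ√T = 0.47·√0.75 = 0.4070
d₁ = [ln(50/52) + (0.006 + 0.47²/2)·0.75] / 0.4070 = [-0.0392 + 0.0873] / 0.4070 = 0.1182 → 0.12
d₂ = d₁ − σ√T = 0.1182 − 0.4070 = -0.2888 → -0.29
exp(−rT) = exp(−0.006·0.75) = 0.9955
N(d₁) = N(0.12) = 0.5478;  N(d₂) = N(-0.29) = 0.3859
C = 50·0.5478 − 52·0.9955·0.3859 = 27.3900 − 19.9765 = 7.4135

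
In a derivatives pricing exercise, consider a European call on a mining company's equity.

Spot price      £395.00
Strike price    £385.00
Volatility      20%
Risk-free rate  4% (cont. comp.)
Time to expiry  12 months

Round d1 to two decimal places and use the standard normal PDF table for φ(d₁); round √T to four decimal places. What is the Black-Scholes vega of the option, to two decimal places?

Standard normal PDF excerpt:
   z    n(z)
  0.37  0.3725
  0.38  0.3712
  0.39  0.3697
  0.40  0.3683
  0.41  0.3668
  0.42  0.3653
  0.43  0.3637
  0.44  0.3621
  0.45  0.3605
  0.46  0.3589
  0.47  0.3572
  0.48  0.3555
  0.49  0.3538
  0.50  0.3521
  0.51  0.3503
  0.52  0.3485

T = 1;  σ√T = 0.2000
d₁ = [ln(395/385) + (0.04 + 0.2²/2)·1] / 0.2000 = [0.0256 + 0.0600] / 0.2000 = 0.4282 which rounds to 0.43
√T = √1 = 1.0000
φ(d₁) = φ(0.43) = 0.3637
vega = S·φ(d₁)·√T = 395·0.3637·1.0000 = 143.6615
(Call and put vega coincide under Black-Scholes.)

143.66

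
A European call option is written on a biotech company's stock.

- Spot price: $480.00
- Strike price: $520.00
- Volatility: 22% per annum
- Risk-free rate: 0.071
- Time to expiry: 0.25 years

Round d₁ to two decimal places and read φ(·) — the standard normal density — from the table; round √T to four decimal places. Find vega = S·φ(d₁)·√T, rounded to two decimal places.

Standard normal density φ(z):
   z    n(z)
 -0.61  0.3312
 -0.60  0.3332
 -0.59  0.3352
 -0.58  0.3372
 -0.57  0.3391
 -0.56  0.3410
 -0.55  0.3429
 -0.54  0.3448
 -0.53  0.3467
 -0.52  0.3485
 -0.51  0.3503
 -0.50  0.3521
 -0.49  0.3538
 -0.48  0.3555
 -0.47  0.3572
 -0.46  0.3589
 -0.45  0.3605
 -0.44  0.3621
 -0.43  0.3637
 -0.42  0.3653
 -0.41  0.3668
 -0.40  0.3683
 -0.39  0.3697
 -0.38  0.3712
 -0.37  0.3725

84.07

T = 0.25;  σ√T = 0.1100
d₁ = [ln(480/520) + (0.071 + 0.22²/2)·0.25] / 0.1100 = [-0.0800 + 0.0238] / 0.1100 = -0.5113 ⇒ -0.51
√T = √0.25 = 0.5000
φ(d₁) = φ(-0.51) = 0.3503
vega = S·φ(d₁)·√T = 480·0.3503·0.5000 = 84.0720
(The put has the same vega.)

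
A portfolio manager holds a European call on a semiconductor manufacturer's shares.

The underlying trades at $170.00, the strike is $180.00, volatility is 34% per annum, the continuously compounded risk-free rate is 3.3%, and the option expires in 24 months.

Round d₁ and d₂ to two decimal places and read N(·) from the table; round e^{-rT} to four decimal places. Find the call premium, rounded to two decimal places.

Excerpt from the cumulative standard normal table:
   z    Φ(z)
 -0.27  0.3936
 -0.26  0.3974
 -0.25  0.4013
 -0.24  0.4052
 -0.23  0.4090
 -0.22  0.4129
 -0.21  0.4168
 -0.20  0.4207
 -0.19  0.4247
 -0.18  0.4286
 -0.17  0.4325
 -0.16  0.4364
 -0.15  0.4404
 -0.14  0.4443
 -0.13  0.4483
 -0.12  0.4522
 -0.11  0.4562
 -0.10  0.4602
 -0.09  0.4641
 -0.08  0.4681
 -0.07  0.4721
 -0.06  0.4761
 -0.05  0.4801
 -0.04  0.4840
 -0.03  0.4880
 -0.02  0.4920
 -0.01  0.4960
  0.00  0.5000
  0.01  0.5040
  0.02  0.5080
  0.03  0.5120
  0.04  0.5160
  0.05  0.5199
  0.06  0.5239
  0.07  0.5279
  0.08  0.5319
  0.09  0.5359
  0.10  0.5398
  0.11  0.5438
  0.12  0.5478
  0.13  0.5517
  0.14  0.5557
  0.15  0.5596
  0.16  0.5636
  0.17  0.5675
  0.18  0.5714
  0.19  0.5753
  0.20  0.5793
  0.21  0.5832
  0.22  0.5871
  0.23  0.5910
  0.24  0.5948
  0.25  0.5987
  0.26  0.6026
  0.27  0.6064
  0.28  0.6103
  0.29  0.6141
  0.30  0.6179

$32.87

σ√T = 0.34 × 1.4142 = 0.4808
d₁ = [ln(170/180) + (0.033 + 0.34²/2)·2] / 0.4808 = [-0.0572 + 0.1816] / 0.4808 = 0.2588 ≈ 0.26
d₂ = d₁ − σ√T = 0.2588 − 0.4808 = -0.2220 ≈ -0.22
e^(−rT) = e^(−0.033·2) = 0.9361
N(d₁) = N(0.26) = 0.6026;  N(d₂) = N(-0.22) = 0.4129
C = 170·0.6026 − 180·0.9361·0.4129 = 102.4420 − 69.5728 = 32.8692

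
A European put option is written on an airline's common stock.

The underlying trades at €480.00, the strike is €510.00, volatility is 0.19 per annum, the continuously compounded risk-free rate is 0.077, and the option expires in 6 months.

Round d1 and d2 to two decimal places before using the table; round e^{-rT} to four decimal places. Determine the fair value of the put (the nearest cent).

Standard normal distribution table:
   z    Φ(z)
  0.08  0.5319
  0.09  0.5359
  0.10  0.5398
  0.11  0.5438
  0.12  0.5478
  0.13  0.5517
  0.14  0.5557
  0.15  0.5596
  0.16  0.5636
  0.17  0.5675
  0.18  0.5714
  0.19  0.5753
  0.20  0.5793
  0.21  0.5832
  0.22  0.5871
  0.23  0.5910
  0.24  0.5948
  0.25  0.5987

T = 0.5;  σ√T = 0.1344
d₁ = [ln(480/510) + (0.077 + 0.19²/2)·0.5] / 0.1344 = [-0.0606 + 0.0475] / 0.1344 = -0.0975 → -0.10
d₂ = d₁ − σ√T = -0.0975 − 0.1344 = -0.2319 → -0.23
exp(−rT) = exp(−0.077·0.5) = 0.9622
N(−d₂) = N(0.23) = 0.5910;  N(−d₁) = N(0.10) = 0.5398
P = 510·0.9622·0.5910 − 480·0.5398 = 290.0167 − 259.1040 = 30.9127

€30.91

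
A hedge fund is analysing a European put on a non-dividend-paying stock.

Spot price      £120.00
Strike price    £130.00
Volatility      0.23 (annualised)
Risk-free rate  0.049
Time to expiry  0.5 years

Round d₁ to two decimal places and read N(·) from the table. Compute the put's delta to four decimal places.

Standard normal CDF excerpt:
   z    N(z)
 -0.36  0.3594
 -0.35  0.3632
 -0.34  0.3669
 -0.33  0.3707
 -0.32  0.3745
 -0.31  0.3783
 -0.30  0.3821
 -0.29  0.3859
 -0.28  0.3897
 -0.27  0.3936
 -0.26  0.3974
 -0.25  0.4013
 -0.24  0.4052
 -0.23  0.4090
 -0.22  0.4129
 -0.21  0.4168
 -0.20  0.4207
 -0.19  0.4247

T = 0.5;  σ√T = 0.1626
d₁ = [ln(120/130) + (0.049 + ½·0.23²)·0.5] / (σ√T) = (-0.0800 + 0.0377) / 0.1626 = -0.2602 ⇒ -0.26
N(d₁) = N(-0.26) = 0.3974
Δ_put = N(d₁) − 1 = 0.3974 − 1 = -0.6026

-0.6026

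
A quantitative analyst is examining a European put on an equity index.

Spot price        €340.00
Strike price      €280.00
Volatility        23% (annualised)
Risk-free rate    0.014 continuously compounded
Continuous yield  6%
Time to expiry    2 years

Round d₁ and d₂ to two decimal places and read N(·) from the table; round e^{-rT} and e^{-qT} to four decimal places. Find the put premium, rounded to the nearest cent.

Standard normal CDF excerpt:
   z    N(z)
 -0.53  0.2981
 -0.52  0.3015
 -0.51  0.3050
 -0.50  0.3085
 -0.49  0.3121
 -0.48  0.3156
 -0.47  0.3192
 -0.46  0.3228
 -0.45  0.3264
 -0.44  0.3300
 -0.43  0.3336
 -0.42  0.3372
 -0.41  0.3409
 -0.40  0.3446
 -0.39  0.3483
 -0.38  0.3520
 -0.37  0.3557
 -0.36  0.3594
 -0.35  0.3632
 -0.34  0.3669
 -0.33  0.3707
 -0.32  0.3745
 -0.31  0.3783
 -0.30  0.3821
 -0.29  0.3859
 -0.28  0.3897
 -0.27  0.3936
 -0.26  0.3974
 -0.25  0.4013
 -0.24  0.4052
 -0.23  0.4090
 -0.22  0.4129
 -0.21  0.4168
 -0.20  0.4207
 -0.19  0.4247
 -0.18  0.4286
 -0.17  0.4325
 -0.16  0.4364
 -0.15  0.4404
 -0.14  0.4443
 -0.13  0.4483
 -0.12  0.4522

€24.74

σ√T = 0.23 × 1.4142 = 0.3253
d₁ = [ln(340/280) + (0.014 − 0.06 + 0.23²/2)·2] / 0.3253 = [0.1942 − 0.0391] / 0.3253 = 0.4767 which rounds to 0.48
d₂ = d₁ − σ√T = 0.4767 − 0.3253 = 0.1514 which rounds to 0.15
exp(−qT) = exp(−0.06·2) = 0.8869;  exp(−rT) = exp(−0.014·2) = 0.9724
N(−d₂) = N(-0.15) = 0.4404;  N(−d₁) = N(-0.48) = 0.3156
P = 280·0.9724·0.4404 − 340·0.8869·0.3156 = 119.9086 − 95.1679 = 24.7407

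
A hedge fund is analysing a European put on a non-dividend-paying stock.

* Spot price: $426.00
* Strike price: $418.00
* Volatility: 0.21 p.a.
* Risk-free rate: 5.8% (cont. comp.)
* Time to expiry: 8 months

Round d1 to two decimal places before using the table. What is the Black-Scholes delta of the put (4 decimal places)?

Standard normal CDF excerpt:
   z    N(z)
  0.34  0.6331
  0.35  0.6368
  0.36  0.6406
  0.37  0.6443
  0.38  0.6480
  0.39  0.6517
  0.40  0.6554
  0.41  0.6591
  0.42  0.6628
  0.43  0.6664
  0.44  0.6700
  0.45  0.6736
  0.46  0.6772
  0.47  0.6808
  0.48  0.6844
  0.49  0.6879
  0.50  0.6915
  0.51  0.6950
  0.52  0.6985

-0.3372

σ√T = 0.21 × 0.8165 = 0.1715
ln(S/K) + (r + σ²/2)T = ln(426/418) + (0.058 + 0.21²/2)·0.6667 = 0.0190 + 0.0534 = 0.0723
d₁ = 0.0723 / 0.1715 = 0.4218 → 0.42
N(d₁) = N(0.42) = 0.6628
Δ_put = N(d₁) − 1 = 0.6628 − 1 = -0.3372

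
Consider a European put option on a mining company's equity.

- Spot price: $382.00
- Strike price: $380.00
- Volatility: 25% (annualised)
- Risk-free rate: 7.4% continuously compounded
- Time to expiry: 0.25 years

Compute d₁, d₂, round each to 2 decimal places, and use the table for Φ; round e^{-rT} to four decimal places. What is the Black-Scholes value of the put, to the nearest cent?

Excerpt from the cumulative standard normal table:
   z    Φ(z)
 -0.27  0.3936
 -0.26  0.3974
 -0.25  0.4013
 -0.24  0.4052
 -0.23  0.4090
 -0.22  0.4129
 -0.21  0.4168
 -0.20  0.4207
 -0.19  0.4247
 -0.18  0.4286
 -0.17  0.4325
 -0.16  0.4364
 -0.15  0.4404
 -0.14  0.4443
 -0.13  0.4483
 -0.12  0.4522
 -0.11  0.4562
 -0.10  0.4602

σ√T = 0.25·√0.25 = 0.1250
ln(S/K) + (r + σ²/2)T = ln(382/380) + (0.074 + 0.25²/2)·0.25 = 0.0052 + 0.0263 = 0.0316
d₁ = 0.0316 / 0.1250 = 0.2525 ≈ 0.25
d₂ = d₁ − σ√T = 0.2525 − 0.1250 = 0.1275 ≈ 0.13
exp(−rT) = exp(−0.074·0.25) = 0.9817
N(−d₂) = N(-0.13) = 0.4483;  N(−d₁) = N(-0.25) = 0.4013
P = 380·0.9817·0.4483 − 382·0.4013 = 167.2365 − 153.2966 = 13.9399

$13.94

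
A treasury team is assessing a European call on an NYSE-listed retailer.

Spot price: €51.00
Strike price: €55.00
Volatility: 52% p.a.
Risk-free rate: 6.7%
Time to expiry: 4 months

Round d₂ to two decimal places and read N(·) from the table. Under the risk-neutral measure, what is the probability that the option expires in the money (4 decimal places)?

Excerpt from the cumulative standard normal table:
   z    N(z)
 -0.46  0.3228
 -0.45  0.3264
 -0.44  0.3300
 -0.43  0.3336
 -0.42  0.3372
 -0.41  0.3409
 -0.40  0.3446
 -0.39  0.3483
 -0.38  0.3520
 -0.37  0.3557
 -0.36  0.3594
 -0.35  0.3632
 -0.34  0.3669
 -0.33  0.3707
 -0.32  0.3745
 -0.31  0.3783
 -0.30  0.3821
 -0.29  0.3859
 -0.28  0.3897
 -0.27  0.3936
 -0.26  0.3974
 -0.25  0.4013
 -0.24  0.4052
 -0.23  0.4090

0.3707

σ√T = 0.52 × 0.5774 = 0.3002
ln(S/K) + (r + σ²/2)T = ln(51/55) + (0.067 + 0.52²/2)·0.3333 = -0.0755 + 0.0674 = -0.0081
d₁ = -0.0081 / 0.3002 = -0.0270 ≈ -0.03
d₂ = d₁ − σ√T = -0.0270 − 0.3002 = -0.3272 ≈ -0.33
Pr(exercise) under Q = N(d₂) = 0.3707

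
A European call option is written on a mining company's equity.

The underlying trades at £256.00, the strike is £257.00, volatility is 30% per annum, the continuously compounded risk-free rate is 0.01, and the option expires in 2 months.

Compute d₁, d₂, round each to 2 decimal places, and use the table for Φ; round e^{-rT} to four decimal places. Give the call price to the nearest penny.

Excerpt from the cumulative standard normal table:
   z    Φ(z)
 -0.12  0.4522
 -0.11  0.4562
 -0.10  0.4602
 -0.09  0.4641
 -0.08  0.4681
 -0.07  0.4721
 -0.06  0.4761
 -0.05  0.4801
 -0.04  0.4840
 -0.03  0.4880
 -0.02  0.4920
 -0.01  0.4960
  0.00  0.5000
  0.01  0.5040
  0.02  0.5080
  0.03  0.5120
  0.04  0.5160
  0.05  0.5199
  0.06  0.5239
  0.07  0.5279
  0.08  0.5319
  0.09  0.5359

£12.00

σ√T = 0.3·√0.1667 = 0.1225
d₁ = [ln(256/257) + (0.01 + ½·0.3²)·0.1667] / (σ√T) = (-0.0039 + 0.0092) / 0.1225 = 0.0430 → 0.04
d₂ = 0.0430 − 0.1225 = -0.0795 → -0.08
e^(−rT) = e^(−0.01·0.1667) = 0.9983
N(d₁) = N(0.04) = 0.5160;  N(d₂) = N(-0.08) = 0.4681
C = 256·0.5160 − 257·0.9983·0.4681 = 132.0960 − 120.0972 = 11.9988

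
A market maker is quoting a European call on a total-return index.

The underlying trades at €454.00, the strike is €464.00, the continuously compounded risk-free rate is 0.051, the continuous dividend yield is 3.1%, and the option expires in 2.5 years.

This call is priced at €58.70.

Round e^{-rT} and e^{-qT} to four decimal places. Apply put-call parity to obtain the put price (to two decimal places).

e^(−qT) = e^(−0.031·2.5) = 0.9254;  e^(−rT) = e^(−0.051·2.5) = 0.8803
Put-call parity: C − P = S·e^(−qT) − K·e^(−rT) = 454·0.9254 − 464·0.8803 = 420.1316 − 408.4592 = 11.6724
P = C − (C − P) = 58.70 − (11.6724) = 47.0276

€47.03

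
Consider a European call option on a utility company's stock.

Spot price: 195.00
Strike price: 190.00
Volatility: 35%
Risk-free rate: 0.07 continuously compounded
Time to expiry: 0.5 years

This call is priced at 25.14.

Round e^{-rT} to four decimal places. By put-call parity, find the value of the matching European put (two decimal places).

e^(−rT) = e^(−0.07·0.5) = 0.9656
Put-call parity: C − P = S − K·e^(−rT) = 195 − 190·0.9656 = 195 − 183.4640 = 11.5360
P = C − (C − P) = 25.14 − (11.5360) = 13.6040

13.60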